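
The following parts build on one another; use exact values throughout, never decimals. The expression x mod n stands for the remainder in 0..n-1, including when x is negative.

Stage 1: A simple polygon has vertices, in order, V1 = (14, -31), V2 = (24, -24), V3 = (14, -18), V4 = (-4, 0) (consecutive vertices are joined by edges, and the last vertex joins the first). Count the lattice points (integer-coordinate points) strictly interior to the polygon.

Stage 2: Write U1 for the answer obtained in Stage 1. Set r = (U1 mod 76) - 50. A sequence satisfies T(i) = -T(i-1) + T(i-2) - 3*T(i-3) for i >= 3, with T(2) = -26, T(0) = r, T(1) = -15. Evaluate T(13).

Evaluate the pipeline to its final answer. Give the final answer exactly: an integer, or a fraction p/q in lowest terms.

Stage 1: cross terms: (14*-24 - 24*-31)=408, (24*-18 - 14*-24)=-96, (14*0 - -4*-18)=-72, (-4*-31 - 14*0)=124; twice the area = |364| = 364; area = 182; boundary points = 1 + 2 + 18 + 1 = 22; strictly interior points = area - boundary/2 + 1 = 172; answer 172
Stage 2: U1 = 172; r = -30; T(3) = -1*(-26) + 1*(-15) - 3*(-30) = 101; iterating: T(3)=101, T(4)=-82, T(5)=261, T(6)=-646, T(7)=1153, T(8)=-2582, T(9)=5673, T(10)=-11714, T(11)=25133, T(12)=-53866, T(13)=114141; answer 114141

114141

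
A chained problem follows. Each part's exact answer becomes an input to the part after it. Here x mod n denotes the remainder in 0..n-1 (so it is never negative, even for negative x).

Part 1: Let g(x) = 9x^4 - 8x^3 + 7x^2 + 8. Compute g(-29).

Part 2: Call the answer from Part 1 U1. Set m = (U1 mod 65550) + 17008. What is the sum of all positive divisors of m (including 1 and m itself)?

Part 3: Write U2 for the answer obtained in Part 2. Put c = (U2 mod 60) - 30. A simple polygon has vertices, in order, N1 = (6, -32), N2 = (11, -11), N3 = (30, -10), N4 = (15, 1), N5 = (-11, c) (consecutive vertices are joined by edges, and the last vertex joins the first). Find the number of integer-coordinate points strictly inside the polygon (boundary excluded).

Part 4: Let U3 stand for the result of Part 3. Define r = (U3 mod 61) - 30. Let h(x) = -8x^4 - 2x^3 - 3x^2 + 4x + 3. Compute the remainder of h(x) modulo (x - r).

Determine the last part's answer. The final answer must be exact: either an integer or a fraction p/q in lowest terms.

-31965

Part 1: 9*(-29)^4 - 8*(-29)^3 + 7*(-29)^2 + 8 = (6365529) + (195112) + (5887) + (8) = 6566536; answer 6566536
Part 2: U1 = 6566536; m = 28544; 28544 = 2^7 * 223; sigma = (1 + 2 + 4 + 8 + 16 + 32 + 64 + 128) * (1 + 223) = 255 * 224 = 57120; answer 57120
Part 3: U2 = 57120; c = -30; cross terms: (6*-11 - 11*-32)=286, (11*-10 - 30*-11)=220, (30*1 - 15*-10)=180, (15*-30 - -11*1)=-439, (-11*-32 - 6*-30)=532; twice the area = |779| = 779; area = 779/2; boundary points = 1 + 1 + 1 + 1 + 1 = 5; strictly interior points = area - boundary/2 + 1 = 388; answer 388
Part 4: U3 = 388; r = -8; remainder = value at the root: -8*(-8)^4 - 2*(-8)^3 - 3*(-8)^2 + 4*(-8)^1 + 3 = (-32768) + (1024) + (-192) + (-32) + (3) = -31965; answer -31965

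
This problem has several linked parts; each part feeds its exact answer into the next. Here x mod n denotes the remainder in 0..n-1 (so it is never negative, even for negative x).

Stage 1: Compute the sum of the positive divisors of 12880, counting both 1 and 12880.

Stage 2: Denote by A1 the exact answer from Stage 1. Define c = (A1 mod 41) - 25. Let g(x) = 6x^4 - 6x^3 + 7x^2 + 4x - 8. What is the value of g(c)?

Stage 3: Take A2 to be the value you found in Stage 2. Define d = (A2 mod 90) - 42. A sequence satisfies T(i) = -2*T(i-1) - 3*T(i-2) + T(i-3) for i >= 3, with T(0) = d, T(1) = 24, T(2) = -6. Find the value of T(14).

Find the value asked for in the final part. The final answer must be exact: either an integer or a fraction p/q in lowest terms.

-81640

Stage 1: 12880 = 2^4 * 5 * 7 * 23; sigma = (1 + 2 + 4 + 8 + 16) * (1 + 5) * (1 + 7) * (1 + 23) = 31 * 6 * 8 * 24 = 35712; answer 35712
Stage 2: A1 = 35712; c = -24; 6*(-24)^4 - 6*(-24)^3 + 7*(-24)^2 + 4*(-24)^1 - 8 = (1990656) + (82944) + (4032) + (-96) + (-8) = 2077528; answer 2077528
Stage 3: A2 = 2077528; d = 16; T(3) = -2*(-6) - 3*(24) + 1*(16) = -44; iterating: T(3)=-44, T(4)=130, T(5)=-134, T(6)=-166, T(7)=864, T(8)=-1364, T(9)=-30, T(10)=5016, T(11)=-11306, T(12)=7534, T(13)=23866, T(14)=-81640; answer -81640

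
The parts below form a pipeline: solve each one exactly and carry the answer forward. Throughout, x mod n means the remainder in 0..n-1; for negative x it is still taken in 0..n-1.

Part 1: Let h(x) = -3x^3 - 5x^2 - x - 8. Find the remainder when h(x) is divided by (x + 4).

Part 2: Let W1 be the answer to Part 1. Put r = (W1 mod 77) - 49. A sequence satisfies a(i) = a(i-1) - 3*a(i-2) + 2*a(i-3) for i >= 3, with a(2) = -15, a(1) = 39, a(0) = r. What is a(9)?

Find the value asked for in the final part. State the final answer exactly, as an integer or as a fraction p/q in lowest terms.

2928

Part 1: remainder = value at the root: -3*(-4)^3 - 5*(-4)^2 - 1*(-4)^1 - 8 = (192) + (-80) + (4) + (-8) = 108; answer 108
Part 2: W1 = 108; r = -18; a(3) = 1*(-15) - 3*(39) + 2*(-18) = -168; iterating: a(3)=-168, a(4)=-45, a(5)=429, a(6)=228, a(7)=-1149, a(8)=-975, a(9)=2928; answer 2928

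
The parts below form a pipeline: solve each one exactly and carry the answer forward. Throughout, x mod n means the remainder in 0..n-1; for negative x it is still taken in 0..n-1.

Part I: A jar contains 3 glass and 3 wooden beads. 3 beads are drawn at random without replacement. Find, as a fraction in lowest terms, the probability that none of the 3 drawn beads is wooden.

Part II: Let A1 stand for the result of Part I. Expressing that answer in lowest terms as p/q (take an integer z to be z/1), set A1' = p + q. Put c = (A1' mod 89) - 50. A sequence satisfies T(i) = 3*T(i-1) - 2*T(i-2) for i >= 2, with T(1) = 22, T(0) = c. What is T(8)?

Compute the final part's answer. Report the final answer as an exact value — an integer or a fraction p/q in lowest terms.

12976

Part I: total draws C(6,3) = 20; favorable C(3,3) = 1; P = 1/20; answer 1/20
Part II: A1 = 1/20; threaded value p + q = 21; c = -29; T(2) = 3*(22) - 2*(-29) = 124; iterating: T(2)=124, T(3)=328, T(4)=736, T(5)=1552, T(6)=3184, T(7)=6448, T(8)=12976; answer 12976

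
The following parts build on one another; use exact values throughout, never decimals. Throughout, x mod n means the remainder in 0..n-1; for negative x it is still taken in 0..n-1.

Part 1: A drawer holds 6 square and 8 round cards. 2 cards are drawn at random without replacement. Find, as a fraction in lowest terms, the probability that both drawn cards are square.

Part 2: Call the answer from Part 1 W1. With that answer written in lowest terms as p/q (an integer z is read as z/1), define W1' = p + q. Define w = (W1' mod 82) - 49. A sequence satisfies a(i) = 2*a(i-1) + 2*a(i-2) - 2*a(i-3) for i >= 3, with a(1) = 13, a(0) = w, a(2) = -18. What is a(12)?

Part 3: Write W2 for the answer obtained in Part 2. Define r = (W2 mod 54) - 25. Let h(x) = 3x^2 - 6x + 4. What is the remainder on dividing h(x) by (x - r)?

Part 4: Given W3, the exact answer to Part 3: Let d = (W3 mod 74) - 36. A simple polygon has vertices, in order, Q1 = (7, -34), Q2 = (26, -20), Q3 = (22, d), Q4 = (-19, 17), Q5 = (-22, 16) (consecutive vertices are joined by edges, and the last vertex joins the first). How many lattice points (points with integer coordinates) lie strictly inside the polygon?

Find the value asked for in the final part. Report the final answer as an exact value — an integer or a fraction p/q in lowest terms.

Part 1: total draws C(14,2) = 91; favorable C(6,2) = 15; P = 15/91; answer 15/91
Part 2: W1 = 15/91; threaded value p + q = 106; w = -25; a(3) = 2*(-18) + 2*(13) - 2*(-25) = 40; iterating: a(3)=40, a(4)=18, a(5)=152, a(6)=260, a(7)=788, a(8)=1792, a(9)=4640, a(10)=11288, a(11)=28272, a(12)=69840; answer 69840
Part 3: W2 = 69840; r = -7; remainder = value at the root: 3*(-7)^2 - 6*(-7)^1 + 4 = (147) + (42) + (4) = 193; answer 193
Part 4: W3 = 193; d = 9; cross terms: (7*-20 - 26*-34)=744, (26*9 - 22*-20)=674, (22*17 - -19*9)=545, (-19*16 - -22*17)=70, (-22*-34 - 7*16)=636; twice the area = |2669| = 2669; area = 2669/2; boundary points = 1 + 1 + 1 + 1 + 1 = 5; strictly interior points = area - boundary/2 + 1 = 1333; answer 1333

1333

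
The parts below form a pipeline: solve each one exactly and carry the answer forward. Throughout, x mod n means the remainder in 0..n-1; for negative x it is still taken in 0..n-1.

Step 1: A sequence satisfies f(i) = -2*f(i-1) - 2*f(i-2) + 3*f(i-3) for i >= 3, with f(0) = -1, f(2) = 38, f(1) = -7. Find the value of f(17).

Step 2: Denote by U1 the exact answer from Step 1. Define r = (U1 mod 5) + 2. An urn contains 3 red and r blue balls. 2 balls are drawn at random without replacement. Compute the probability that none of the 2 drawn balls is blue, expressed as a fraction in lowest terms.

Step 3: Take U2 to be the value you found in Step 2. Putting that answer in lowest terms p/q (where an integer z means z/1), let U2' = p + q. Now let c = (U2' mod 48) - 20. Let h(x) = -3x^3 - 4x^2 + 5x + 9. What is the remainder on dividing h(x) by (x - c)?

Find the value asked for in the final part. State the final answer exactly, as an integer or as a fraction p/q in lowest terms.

Step 1: f(3) = -2*(38) - 2*(-7) + 3*(-1) = -65; iterating: f(3)=-65, f(4)=33, f(5)=178, f(6)=-617, f(7)=977, f(8)=-186, f(9)=-3433, f(10)=10169, f(11)=-14030, f(12)=-2577, f(13)=63721, f(14)=-164378, f(15)=193583, f(16)=132753, f(17)=-1145806; answer -1145806
Step 2: U1 = -1145806; r = 6; total draws C(9,2) = 36; favorable C(3,2) = 3; P = 1/12; answer 1/12
Step 3: U2 = 1/12; threaded value p + q = 13; c = -7; remainder = value at the root: -3*(-7)^3 - 4*(-7)^2 + 5*(-7)^1 + 9 = (1029) + (-196) + (-35) + (9) = 807; answer 807

807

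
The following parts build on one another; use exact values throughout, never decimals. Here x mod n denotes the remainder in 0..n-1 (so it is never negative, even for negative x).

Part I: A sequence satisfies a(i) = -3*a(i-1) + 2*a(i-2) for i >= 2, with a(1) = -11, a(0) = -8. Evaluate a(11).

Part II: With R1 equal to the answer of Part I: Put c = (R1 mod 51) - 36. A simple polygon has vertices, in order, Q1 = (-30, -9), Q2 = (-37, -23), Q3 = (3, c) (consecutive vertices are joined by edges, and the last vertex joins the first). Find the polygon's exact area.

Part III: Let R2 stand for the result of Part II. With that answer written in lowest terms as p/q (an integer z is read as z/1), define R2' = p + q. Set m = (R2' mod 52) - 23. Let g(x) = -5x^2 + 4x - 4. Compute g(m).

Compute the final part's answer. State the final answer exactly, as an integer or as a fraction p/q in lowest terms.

Part I: a(2) = -3*(-11) + 2*(-8) = 17; iterating: a(2)=17, a(3)=-73, a(4)=253, a(5)=-905, a(6)=3221, a(7)=-11473, a(8)=40861, a(9)=-145529, a(10)=518309, a(11)=-1845985; answer -1845985
Part II: R1 = -1845985; c = -25; cross terms: (-30*-23 - -37*-9)=357, (-37*-25 - 3*-23)=994, (3*-9 - -30*-25)=-777; twice the area = |574| = 574; area = 287; answer 287
Part III: R2 = 287; threaded value p + q = 288; m = 5; -5*(5)^2 + 4*(5)^1 - 4 = (-125) + (20) + (-4) = -109; answer -109

-109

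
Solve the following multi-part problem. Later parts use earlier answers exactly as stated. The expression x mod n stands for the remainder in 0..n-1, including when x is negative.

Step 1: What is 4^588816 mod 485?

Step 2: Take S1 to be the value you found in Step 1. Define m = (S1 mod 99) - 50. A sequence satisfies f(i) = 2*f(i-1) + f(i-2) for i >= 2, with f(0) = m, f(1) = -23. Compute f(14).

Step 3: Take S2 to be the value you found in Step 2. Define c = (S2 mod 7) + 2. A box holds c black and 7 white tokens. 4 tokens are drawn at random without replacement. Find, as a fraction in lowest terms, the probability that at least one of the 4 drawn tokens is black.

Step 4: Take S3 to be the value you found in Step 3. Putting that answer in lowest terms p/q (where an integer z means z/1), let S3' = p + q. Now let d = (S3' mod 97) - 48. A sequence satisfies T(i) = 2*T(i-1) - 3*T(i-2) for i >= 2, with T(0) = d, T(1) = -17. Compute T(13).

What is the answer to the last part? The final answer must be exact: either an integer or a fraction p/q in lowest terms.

65707

Step 1: squarings mod 485: 4^1=4, 4^2=16, 4^4=256, 4^8=61, 4^16=326, 4^32=61, 4^64=326, 4^128=61, 4^256=326, 4^512=61, 4^1024=326, 4^2048=61, 4^4096=326, 4^8192=61, 4^16384=326, 4^32768=61, 4^65536=326, 4^131072=61, 4^262144=326, 4^524288=61; 4^588816 = 4^16 * 4^1024 * 4^2048 * 4^4096 * 4^8192 * 4^16384 * 4^32768 * 4^524288 = 1 (mod 485); answer 1
Step 2: S1 = 1; m = -49; f(2) = 2*(-23) + 1*(-49) = -95; iterating: f(2)=-95, f(3)=-213, f(4)=-521, f(5)=-1255, f(6)=-3031, f(7)=-7317, f(8)=-17665, f(9)=-42647, f(10)=-102959, f(11)=-248565, f(12)=-600089, f(13)=-1448743, f(14)=-3497575; answer -3497575
Step 3: S2 = -3497575; c = 5; total draws C(12,4) = 495; complement C(7,4) = 35; favorable 495 - 35 = 460; P = 92/99; answer 92/99
Step 4: S3 = 92/99; threaded value p + q = 191; d = 46; T(2) = 2*(-17) - 3*(46) = -172; iterating: T(2)=-172, T(3)=-293, T(4)=-70, T(5)=739, T(6)=1688, T(7)=1159, T(8)=-2746, T(9)=-8969, T(10)=-9700, T(11)=7507, T(12)=44114, T(13)=65707; answer 65707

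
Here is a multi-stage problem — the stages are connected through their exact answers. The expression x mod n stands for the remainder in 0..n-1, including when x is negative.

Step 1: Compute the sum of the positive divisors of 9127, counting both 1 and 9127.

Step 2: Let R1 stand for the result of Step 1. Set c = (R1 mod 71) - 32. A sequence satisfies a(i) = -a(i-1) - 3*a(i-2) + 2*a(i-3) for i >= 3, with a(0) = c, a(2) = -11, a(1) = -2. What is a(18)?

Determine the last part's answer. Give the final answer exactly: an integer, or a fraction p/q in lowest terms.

-431021

Step 1: 9127 is prime, so its only divisors are 1 and 9127; sigma = 1 + 9127 = 9128; answer 9128
Step 2: R1 = 9128; c = 8; a(3) = -1*(-11) - 3*(-2) + 2*(8) = 33; iterating: a(3)=33, a(4)=-4, a(5)=-117, a(6)=195, a(7)=148, a(8)=-967, a(9)=913, a(10)=2284, a(11)=-6957, a(12)=1931, a(13)=23508, a(14)=-43215, a(15)=-23447, a(16)=200108, a(17)=-216197, a(18)=-431021; answer -431021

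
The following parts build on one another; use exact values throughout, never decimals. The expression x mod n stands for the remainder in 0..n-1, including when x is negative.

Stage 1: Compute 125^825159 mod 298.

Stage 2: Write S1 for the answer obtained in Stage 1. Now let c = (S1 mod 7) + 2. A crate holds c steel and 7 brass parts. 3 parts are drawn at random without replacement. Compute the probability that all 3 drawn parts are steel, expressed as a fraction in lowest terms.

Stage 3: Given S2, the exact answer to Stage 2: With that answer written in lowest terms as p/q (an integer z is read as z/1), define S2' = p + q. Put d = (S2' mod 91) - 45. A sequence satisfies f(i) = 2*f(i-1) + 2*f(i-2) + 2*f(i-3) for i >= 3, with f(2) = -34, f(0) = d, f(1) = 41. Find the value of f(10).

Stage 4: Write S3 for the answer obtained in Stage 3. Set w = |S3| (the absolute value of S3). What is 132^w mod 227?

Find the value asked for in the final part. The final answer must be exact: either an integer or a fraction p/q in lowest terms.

Stage 1: squarings mod 298: 125^1=125, 125^2=129, 125^4=251, 125^8=123, 125^16=229, 125^32=291, 125^64=49, 125^128=17, 125^256=289, 125^512=81, 125^1024=5, 125^2048=25, 125^4096=29, 125^8192=245, 125^16384=127, 125^32768=37, 125^65536=177, 125^131072=39, 125^262144=31, 125^524288=67; 125^825159 = 125^1 * 125^2 * 125^4 * 125^64 * 125^256 * 125^512 * 125^1024 * 125^4096 * 125^32768 * 125^262144 * 125^524288 = 253 (mod 298); answer 253
Stage 2: S1 = 253; c = 3; total draws C(10,3) = 120; favorable C(3,3) = 1; P = 1/120; answer 1/120
Stage 3: S2 = 1/120; threaded value p + q = 121; d = -15; f(3) = 2*(-34) + 2*(41) + 2*(-15) = -16; iterating: f(3)=-16, f(4)=-18, f(5)=-136, f(6)=-340, f(7)=-988, f(8)=-2928, f(9)=-8512, f(10)=-24856; answer -24856
Stage 4: S3 = -24856; w = 24856; squarings mod 227: 132^1=132, 132^2=172, 132^4=74, 132^8=28, 132^16=103, 132^32=167, 132^64=195, 132^128=116, 132^256=63, 132^512=110, 132^1024=69, 132^2048=221, 132^4096=36, 132^8192=161, 132^16384=43; 132^24856 = 132^8 * 132^16 * 132^256 * 132^8192 * 132^16384 = 181 (mod 227); answer 181

181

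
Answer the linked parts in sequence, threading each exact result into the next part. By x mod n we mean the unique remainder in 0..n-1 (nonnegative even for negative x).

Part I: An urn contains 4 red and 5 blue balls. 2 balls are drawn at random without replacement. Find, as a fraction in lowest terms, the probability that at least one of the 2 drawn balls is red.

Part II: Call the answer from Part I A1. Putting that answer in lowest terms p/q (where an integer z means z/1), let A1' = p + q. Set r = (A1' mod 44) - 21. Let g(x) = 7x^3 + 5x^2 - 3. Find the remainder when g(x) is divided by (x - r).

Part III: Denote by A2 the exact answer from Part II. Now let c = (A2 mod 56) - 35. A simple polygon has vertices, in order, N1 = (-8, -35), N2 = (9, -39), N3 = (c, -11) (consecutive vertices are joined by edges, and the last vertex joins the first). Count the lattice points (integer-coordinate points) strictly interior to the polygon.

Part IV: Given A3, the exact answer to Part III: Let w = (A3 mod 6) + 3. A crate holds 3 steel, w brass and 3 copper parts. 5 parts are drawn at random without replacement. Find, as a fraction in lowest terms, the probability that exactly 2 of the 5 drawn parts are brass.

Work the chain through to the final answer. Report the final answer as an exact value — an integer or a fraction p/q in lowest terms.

Part I: total draws C(9,2) = 36; complement C(5,2) = 10; favorable 36 - 10 = 26; P = 13/18; answer 13/18
Part II: A1 = 13/18; threaded value p + q = 31; r = 10; remainder = value at the root: 7*(10)^3 + 5*(10)^2 - 3 = (7000) + (500) + (-3) = 7497; answer 7497
Part III: A2 = 7497; c = 14; cross terms: (-8*-39 - 9*-35)=627, (9*-11 - 14*-39)=447, (14*-35 - -8*-11)=-578; twice the area = |496| = 496; area = 248; boundary points = 1 + 1 + 2 = 4; strictly interior points = area - boundary/2 + 1 = 247; answer 247
Part IV: A3 = 247; w = 4; total draws C(10,5) = 252; favorable C(4,2)*C(6,3) = 120; P = 10/21; answer 10/21

10/21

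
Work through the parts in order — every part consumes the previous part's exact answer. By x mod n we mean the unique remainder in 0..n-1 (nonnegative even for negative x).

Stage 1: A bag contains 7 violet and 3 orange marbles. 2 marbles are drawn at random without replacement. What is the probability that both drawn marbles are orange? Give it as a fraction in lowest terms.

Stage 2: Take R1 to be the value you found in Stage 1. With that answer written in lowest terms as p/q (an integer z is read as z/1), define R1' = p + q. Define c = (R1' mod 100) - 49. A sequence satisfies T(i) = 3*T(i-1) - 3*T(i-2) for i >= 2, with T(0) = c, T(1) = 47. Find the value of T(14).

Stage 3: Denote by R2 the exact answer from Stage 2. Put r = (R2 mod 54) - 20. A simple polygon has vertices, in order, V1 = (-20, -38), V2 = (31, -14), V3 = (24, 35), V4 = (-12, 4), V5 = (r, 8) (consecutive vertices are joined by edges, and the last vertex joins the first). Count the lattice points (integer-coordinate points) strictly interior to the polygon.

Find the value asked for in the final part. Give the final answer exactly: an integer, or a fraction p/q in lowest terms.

2120

Stage 1: total draws C(10,2) = 45; favorable C(3,2) = 3; P = 1/15; answer 1/15
Stage 2: R1 = 1/15; threaded value p + q = 16; c = -33; T(2) = 3*(47) - 3*(-33) = 240; iterating: T(2)=240, T(3)=579, T(4)=1017, T(5)=1314, T(6)=891, T(7)=-1269, T(8)=-6480, T(9)=-15633, T(10)=-27459, T(11)=-35478, T(12)=-24057, T(13)=34263, T(14)=174960; answer 174960
Stage 3: R2 = 174960; r = -20; cross terms: (-20*-14 - 31*-38)=1458, (31*35 - 24*-14)=1421, (24*4 - -12*35)=516, (-12*8 - -20*4)=-16, (-20*-38 - -20*8)=920; twice the area = |4299| = 4299; area = 4299/2; boundary points = 3 + 7 + 1 + 4 + 46 = 61; strictly interior points = area - boundary/2 + 1 = 2120; answer 2120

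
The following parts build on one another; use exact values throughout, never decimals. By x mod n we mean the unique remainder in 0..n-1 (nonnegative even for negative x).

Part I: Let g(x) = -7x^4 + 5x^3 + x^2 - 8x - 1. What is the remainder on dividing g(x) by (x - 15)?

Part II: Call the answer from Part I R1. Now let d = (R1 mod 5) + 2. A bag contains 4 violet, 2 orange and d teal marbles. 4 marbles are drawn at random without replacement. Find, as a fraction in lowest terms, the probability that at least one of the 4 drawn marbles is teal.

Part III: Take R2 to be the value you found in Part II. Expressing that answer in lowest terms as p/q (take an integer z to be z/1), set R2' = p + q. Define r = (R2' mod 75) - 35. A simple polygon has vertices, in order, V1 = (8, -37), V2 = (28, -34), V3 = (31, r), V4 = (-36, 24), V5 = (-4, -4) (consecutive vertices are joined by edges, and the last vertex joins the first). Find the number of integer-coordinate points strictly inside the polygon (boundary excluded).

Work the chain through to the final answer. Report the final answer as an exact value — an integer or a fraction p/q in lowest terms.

2447

Part I: remainder = value at the root: -7*(15)^4 + 5*(15)^3 + 1*(15)^2 - 8*(15)^1 - 1 = (-354375) + (16875) + (225) + (-120) + (-1) = -337396; answer -337396
Part II: R1 = -337396; d = 6; total draws C(12,4) = 495; complement C(6,4) = 15; favorable 495 - 15 = 480; P = 32/33; answer 32/33
Part III: R2 = 32/33; threaded value p + q = 65; r = 30; cross terms: (8*-34 - 28*-37)=764, (28*30 - 31*-34)=1894, (31*24 - -36*30)=1824, (-36*-4 - -4*24)=240, (-4*-37 - 8*-4)=180; twice the area = |4902| = 4902; area = 2451; boundary points = 1 + 1 + 1 + 4 + 3 = 10; strictly interior points = area - boundary/2 + 1 = 2447; answer 2447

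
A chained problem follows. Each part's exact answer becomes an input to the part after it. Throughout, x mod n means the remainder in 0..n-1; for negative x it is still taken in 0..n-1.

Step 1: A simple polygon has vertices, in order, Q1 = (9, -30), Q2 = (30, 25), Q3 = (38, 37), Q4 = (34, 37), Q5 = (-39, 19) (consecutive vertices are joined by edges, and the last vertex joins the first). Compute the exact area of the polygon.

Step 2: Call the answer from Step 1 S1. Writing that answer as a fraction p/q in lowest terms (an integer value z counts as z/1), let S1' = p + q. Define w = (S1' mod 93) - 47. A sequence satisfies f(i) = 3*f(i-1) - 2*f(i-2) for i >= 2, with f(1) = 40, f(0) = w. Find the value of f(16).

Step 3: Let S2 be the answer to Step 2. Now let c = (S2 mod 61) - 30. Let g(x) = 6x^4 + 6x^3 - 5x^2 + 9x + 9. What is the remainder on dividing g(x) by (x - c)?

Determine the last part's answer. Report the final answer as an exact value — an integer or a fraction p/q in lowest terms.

1220445

Step 1: cross terms: (9*25 - 30*-30)=1125, (30*37 - 38*25)=160, (38*37 - 34*37)=148, (34*19 - -39*37)=2089, (-39*-30 - 9*19)=999; twice the area = |4521| = 4521; area = 4521/2; answer 4521/2
Step 2: S1 = 4521/2; threaded value p + q = 4523; w = 12; f(2) = 3*(40) - 2*(12) = 96; iterating: f(2)=96, f(3)=208, f(4)=432, f(5)=880, f(6)=1776, f(7)=3568, f(8)=7152, f(9)=14320, f(10)=28656, f(11)=57328, f(12)=114672, f(13)=229360, f(14)=458736, f(15)=917488, f(16)=1834992; answer 1834992
Step 3: S2 = 1834992; c = 21; remainder = value at the root: 6*(21)^4 + 6*(21)^3 - 5*(21)^2 + 9*(21)^1 + 9 = (1166886) + (55566) + (-2205) + (189) + (9) = 1220445; answer 1220445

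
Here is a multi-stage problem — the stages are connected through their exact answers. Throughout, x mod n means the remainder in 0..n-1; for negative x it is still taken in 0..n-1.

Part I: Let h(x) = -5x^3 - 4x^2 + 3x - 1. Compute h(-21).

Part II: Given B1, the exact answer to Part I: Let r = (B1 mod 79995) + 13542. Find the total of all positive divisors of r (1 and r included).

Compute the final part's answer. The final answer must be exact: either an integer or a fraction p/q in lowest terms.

Part I: -5*(-21)^3 - 4*(-21)^2 + 3*(-21)^1 - 1 = (46305) + (-1764) + (-63) + (-1) = 44477; answer 44477
Part II: B1 = 44477; r = 58019; 58019 = 13 * 4463; sigma = (1 + 13) * (1 + 4463) = 14 * 4464 = 62496; answer 62496

62496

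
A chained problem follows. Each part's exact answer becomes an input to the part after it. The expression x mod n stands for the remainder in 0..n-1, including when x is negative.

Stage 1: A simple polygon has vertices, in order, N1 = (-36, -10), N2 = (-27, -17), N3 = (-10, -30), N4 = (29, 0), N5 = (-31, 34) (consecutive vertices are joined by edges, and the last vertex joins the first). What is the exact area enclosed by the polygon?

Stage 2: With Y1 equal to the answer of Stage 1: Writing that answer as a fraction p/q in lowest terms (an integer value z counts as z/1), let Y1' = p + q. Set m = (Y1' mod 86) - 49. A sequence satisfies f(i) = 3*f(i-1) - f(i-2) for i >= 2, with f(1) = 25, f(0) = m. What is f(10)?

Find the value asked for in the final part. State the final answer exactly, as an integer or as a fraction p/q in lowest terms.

200133

Stage 1: cross terms: (-36*-17 - -27*-10)=342, (-27*-30 - -10*-17)=640, (-10*0 - 29*-30)=870, (29*34 - -31*0)=986, (-31*-10 - -36*34)=1534; twice the area = |4372| = 4372; area = 2186; answer 2186
Stage 2: Y1 = 2186; threaded value p + q = 2187; m = -12; f(2) = 3*(25) - 1*(-12) = 87; iterating: f(2)=87, f(3)=236, f(4)=621, f(5)=1627, f(6)=4260, f(7)=11153, f(8)=29199, f(9)=76444, f(10)=200133; answer 200133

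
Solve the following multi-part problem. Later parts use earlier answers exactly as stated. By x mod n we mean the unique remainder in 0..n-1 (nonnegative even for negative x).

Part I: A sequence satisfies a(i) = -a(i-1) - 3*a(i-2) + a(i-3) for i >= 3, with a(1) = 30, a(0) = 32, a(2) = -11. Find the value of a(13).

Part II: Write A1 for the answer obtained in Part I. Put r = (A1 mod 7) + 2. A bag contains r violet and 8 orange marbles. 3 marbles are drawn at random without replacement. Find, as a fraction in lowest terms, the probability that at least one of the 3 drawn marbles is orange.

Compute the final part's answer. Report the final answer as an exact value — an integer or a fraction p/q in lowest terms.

12/13

Part I: a(3) = -1*(-11) - 3*(30) + 1*(32) = -47; iterating: a(3)=-47, a(4)=110, a(5)=20, a(6)=-397, a(7)=447, a(8)=764, a(9)=-2502, a(10)=657, a(11)=7613, a(12)=-12086, a(13)=-10096; answer -10096
Part II: A1 = -10096; r = 7; total draws C(15,3) = 455; complement C(7,3) = 35; favorable 455 - 35 = 420; P = 12/13; answer 12/13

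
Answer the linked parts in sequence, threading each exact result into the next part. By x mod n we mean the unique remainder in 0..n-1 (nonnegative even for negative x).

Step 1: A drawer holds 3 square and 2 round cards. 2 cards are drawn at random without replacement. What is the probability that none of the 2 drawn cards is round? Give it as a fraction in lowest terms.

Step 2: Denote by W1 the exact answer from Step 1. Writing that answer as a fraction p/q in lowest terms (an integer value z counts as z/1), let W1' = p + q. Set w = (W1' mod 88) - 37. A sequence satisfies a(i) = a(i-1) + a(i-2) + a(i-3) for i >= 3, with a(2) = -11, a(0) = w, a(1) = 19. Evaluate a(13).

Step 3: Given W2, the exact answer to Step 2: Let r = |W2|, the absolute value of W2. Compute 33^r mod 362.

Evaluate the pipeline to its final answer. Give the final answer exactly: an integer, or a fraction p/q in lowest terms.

217

Step 1: total draws C(5,2) = 10; favorable C(3,2) = 3; P = 3/10; answer 3/10
Step 2: W1 = 3/10; threaded value p + q = 13; w = -24; a(3) = 1*(-11) + 1*(19) + 1*(-24) = -16; iterating: a(3)=-16, a(4)=-8, a(5)=-35, a(6)=-59, a(7)=-102, a(8)=-196, a(9)=-357, a(10)=-655, a(11)=-1208, a(12)=-2220, a(13)=-4083; answer -4083
Step 3: W2 = -4083; r = 4083; squarings mod 362: 33^1=33, 33^2=3, 33^4=9, 33^8=81, 33^16=45, 33^32=215, 33^64=251, 33^128=13, 33^256=169, 33^512=325, 33^1024=283, 33^2048=87; 33^4083 = 33^1 * 33^2 * 33^16 * 33^32 * 33^64 * 33^128 * 33^256 * 33^512 * 33^1024 * 33^2048 = 217 (mod 362); answer 217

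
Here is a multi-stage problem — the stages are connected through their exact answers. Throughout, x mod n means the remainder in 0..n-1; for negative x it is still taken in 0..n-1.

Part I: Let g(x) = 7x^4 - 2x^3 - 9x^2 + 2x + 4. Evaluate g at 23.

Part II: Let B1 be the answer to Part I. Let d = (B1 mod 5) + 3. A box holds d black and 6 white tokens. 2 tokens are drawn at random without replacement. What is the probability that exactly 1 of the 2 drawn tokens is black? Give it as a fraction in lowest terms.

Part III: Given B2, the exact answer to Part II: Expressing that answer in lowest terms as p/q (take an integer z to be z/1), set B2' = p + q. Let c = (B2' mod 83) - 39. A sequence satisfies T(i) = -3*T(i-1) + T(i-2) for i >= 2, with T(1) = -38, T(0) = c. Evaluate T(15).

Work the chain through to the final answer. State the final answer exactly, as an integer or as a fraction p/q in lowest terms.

Part I: 7*(23)^4 - 2*(23)^3 - 9*(23)^2 + 2*(23)^1 + 4 = (1958887) + (-24334) + (-4761) + (46) + (4) = 1929842; answer 1929842
Part II: B1 = 1929842; d = 5; total draws C(11,2) = 55; favorable C(5,1)*C(6,1) = 30; P = 6/11; answer 6/11
Part III: B2 = 6/11; threaded value p + q = 17; c = -22; T(2) = -3*(-38) + 1*(-22) = 92; iterating: T(2)=92, T(3)=-314, T(4)=1034, T(5)=-3416, T(6)=11282, T(7)=-37262, T(8)=123068, T(9)=-406466, T(10)=1342466, T(11)=-4433864, T(12)=14644058, T(13)=-48366038, T(14)=159742172, T(15)=-527592554; answer -527592554

-527592554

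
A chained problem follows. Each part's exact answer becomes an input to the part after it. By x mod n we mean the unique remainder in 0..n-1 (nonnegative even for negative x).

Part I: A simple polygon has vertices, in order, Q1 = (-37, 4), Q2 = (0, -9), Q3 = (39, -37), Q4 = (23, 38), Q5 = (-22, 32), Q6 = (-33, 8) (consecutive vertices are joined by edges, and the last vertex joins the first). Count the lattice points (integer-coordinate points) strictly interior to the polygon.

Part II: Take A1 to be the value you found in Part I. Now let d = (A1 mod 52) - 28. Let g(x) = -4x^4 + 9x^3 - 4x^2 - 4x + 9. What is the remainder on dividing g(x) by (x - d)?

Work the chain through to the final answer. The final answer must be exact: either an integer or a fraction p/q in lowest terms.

Part I: cross terms: (-37*-9 - 0*4)=333, (0*-37 - 39*-9)=351, (39*38 - 23*-37)=2333, (23*32 - -22*38)=1572, (-22*8 - -33*32)=880, (-33*4 - -37*8)=164; twice the area = |5633| = 5633; area = 5633/2; boundary points = 1 + 1 + 1 + 3 + 1 + 4 = 11; strictly interior points = area - boundary/2 + 1 = 2812; answer 2812
Part II: A1 = 2812; d = -24; remainder = value at the root: -4*(-24)^4 + 9*(-24)^3 - 4*(-24)^2 - 4*(-24)^1 + 9 = (-1327104) + (-124416) + (-2304) + (96) + (9) = -1453719; answer -1453719

-1453719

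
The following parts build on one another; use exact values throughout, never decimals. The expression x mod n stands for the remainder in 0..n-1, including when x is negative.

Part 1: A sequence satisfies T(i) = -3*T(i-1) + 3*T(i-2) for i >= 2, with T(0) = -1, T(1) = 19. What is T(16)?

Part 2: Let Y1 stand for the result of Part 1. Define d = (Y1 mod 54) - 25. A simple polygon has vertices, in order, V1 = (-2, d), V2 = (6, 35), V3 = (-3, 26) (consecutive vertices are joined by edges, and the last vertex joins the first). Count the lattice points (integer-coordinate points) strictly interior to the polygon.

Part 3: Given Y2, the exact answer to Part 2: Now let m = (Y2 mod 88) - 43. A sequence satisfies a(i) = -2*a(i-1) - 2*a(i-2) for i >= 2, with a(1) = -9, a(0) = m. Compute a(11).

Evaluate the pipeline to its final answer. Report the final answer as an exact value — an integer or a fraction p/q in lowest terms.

Part 1: T(2) = -3*(19) + 3*(-1) = -60; iterating: T(2)=-60, T(3)=237, T(4)=-891, T(5)=3384, T(6)=-12825, T(7)=48627, T(8)=-184356, T(9)=698949, T(10)=-2649915, T(11)=10046592, T(12)=-38089521, T(13)=144408339, T(14)=-547493580, T(15)=2075705757, T(16)=-7869598011; answer -7869598011
Part 2: Y1 = -7869598011; d = 2; cross terms: (-2*35 - 6*2)=-82, (6*26 - -3*35)=261, (-3*2 - -2*26)=46; twice the area = |225| = 225; area = 225/2; boundary points = 1 + 9 + 1 = 11; strictly interior points = area - boundary/2 + 1 = 108; answer 108
Part 3: Y2 = 108; m = -23; a(2) = -2*(-9) - 2*(-23) = 64; iterating: a(2)=64, a(3)=-110, a(4)=92, a(5)=36, a(6)=-256, a(7)=440, a(8)=-368, a(9)=-144, a(10)=1024, a(11)=-1760; answer -1760

-1760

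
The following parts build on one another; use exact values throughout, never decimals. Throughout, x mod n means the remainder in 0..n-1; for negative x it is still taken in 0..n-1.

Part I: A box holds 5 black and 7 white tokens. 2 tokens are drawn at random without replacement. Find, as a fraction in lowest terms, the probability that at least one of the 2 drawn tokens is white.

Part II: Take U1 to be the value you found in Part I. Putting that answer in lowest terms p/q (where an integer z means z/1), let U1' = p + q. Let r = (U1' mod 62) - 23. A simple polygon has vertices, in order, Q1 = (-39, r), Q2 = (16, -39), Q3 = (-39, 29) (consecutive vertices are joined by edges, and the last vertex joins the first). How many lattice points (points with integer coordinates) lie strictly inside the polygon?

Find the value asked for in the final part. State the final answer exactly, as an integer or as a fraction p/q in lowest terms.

238

Part I: total draws C(12,2) = 66; complement C(5,2) = 10; favorable 66 - 10 = 56; P = 28/33; answer 28/33
Part II: U1 = 28/33; threaded value p + q = 61; r = 38; cross terms: (-39*-39 - 16*38)=913, (16*29 - -39*-39)=-1057, (-39*38 - -39*29)=-351; twice the area = |-495| = 495; area = 495/2; boundary points = 11 + 1 + 9 = 21; strictly interior points = area - boundary/2 + 1 = 238; answer 238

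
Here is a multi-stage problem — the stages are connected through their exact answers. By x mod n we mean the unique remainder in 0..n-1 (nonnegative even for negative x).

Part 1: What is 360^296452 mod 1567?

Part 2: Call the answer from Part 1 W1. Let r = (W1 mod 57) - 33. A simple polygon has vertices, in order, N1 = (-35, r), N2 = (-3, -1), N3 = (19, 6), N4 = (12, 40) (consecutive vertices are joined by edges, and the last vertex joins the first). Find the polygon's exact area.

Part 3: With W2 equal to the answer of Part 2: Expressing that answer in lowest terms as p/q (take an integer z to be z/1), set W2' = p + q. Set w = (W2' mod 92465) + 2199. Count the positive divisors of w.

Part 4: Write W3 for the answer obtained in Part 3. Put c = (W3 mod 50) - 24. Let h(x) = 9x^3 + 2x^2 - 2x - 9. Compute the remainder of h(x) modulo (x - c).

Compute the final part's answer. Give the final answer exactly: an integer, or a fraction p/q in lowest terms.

Part 1: squarings mod 1567: 360^1=360, 360^2=1106, 360^4=976, 360^8=1407, 360^16=528, 360^32=1425, 360^64=1360, 360^128=540, 360^256=138, 360^512=240, 360^1024=1188, 360^2048=1044, 360^4096=871, 360^8192=213, 360^16384=1493, 360^32768=775, 360^65536=464, 360^131072=617, 360^262144=1475; 360^296452 = 360^4 * 360^512 * 360^1024 * 360^32768 * 360^262144 = 213 (mod 1567); answer 213
Part 2: W1 = 213; r = 9; cross terms: (-35*-1 - -3*9)=62, (-3*6 - 19*-1)=1, (19*40 - 12*6)=688, (12*9 - -35*40)=1508; twice the area = |2259| = 2259; area = 2259/2; answer 2259/2
Part 3: W2 = 2259/2; threaded value p + q = 2261; w = 4460; 4460 = 2^2 * 5 * 223; number of divisors = (2+1) * (1+1) * (1+1) = 12; answer 12
Part 4: W3 = 12; c = -12; remainder = value at the root: 9*(-12)^3 + 2*(-12)^2 - 2*(-12)^1 - 9 = (-15552) + (288) + (24) + (-9) = -15249; answer -15249

-15249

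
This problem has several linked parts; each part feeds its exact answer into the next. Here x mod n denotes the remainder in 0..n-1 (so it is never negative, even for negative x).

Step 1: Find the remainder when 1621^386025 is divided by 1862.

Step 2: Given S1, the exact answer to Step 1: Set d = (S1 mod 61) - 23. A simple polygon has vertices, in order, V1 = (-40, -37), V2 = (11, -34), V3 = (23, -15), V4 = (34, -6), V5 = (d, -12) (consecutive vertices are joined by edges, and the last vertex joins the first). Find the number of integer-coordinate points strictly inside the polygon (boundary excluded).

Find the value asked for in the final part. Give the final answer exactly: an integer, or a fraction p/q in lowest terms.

1024

Step 1: squarings mod 1862: 1621^1=1621, 1621^2=359, 1621^4=403, 1621^8=415, 1621^16=921, 1621^32=1031, 1621^64=1621, 1621^128=359, 1621^256=403, 1621^512=415, 1621^1024=921, 1621^2048=1031, 1621^4096=1621, 1621^8192=359, 1621^16384=403, 1621^32768=415, 1621^65536=921, 1621^131072=1031, 1621^262144=1621; 1621^386025 = 1621^1 * 1621^8 * 1621^32 * 1621^64 * 1621^128 * 1621^256 * 1621^512 * 1621^8192 * 1621^16384 * 1621^32768 * 1621^65536 * 1621^262144 = 505 (mod 1862); answer 505
Step 2: S1 = 505; d = -6; cross terms: (-40*-34 - 11*-37)=1767, (11*-15 - 23*-34)=617, (23*-6 - 34*-15)=372, (34*-12 - -6*-6)=-444, (-6*-37 - -40*-12)=-258; twice the area = |2054| = 2054; area = 1027; boundary points = 3 + 1 + 1 + 2 + 1 = 8; strictly interior points = area - boundary/2 + 1 = 1024; answer 1024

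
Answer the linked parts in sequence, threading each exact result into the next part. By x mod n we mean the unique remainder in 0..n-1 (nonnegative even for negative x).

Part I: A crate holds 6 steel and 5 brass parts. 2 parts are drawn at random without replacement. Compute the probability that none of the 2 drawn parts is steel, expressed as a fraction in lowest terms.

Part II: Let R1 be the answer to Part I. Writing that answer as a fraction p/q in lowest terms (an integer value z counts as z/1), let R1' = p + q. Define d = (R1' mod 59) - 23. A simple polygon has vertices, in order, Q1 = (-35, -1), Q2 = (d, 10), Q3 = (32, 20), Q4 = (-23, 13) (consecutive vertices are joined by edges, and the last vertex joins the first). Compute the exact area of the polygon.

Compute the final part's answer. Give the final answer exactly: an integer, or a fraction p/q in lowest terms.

Part I: total draws C(11,2) = 55; favorable C(5,2) = 10; P = 2/11; answer 2/11
Part II: R1 = 2/11; threaded value p + q = 13; d = -10; cross terms: (-35*10 - -10*-1)=-360, (-10*20 - 32*10)=-520, (32*13 - -23*20)=876, (-23*-1 - -35*13)=478; twice the area = |474| = 474; area = 237; answer 237

237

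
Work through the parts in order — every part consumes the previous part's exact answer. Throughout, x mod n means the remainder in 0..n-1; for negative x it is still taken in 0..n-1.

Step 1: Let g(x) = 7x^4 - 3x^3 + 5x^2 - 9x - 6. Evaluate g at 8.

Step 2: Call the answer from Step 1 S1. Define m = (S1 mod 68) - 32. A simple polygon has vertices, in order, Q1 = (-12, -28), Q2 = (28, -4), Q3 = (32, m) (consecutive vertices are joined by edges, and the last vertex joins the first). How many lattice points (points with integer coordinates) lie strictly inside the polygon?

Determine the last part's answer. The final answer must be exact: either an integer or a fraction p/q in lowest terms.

227

Step 1: 7*(8)^4 - 3*(8)^3 + 5*(8)^2 - 9*(8)^1 - 6 = (28672) + (-1536) + (320) + (-72) + (-6) = 27378; answer 27378
Step 2: S1 = 27378; m = 10; cross terms: (-12*-4 - 28*-28)=832, (28*10 - 32*-4)=408, (32*-28 - -12*10)=-776; twice the area = |464| = 464; area = 232; boundary points = 8 + 2 + 2 = 12; strictly interior points = area - boundary/2 + 1 = 227; answer 227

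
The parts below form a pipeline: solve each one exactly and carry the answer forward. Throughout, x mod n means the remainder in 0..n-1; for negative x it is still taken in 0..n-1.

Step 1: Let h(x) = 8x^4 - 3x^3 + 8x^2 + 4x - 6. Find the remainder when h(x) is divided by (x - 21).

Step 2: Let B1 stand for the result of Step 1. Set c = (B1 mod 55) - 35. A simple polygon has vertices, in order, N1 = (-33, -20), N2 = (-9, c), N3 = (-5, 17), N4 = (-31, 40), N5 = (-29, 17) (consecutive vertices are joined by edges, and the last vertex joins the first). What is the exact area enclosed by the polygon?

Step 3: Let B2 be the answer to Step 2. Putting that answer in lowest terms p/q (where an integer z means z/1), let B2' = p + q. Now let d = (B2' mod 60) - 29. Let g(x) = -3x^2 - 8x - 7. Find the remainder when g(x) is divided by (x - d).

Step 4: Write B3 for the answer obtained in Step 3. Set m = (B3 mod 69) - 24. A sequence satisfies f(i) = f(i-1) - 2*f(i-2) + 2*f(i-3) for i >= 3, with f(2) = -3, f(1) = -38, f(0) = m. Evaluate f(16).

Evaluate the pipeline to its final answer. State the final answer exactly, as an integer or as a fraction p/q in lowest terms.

Step 1: remainder = value at the root: 8*(21)^4 - 3*(21)^3 + 8*(21)^2 + 4*(21)^1 - 6 = (1555848) + (-27783) + (3528) + (84) + (-6) = 1531671; answer 1531671
Step 2: B1 = 1531671; c = -4; cross terms: (-33*-4 - -9*-20)=-48, (-9*17 - -5*-4)=-173, (-5*40 - -31*17)=327, (-31*17 - -29*40)=633, (-29*-20 - -33*17)=1141; twice the area = |1880| = 1880; area = 940; answer 940
Step 3: B2 = 940; threaded value p + q = 941; d = 12; remainder = value at the root: -3*(12)^2 - 8*(12)^1 - 7 = (-432) + (-96) + (-7) = -535; answer -535
Step 4: B3 = -535; m = -7; f(3) = 1*(-3) - 2*(-38) + 2*(-7) = 59; iterating: f(3)=59, f(4)=-11, f(5)=-135, f(6)=5, f(7)=253, f(8)=-27, f(9)=-523, f(10)=37, f(11)=1029, f(12)=-91, f(13)=-2075, f(14)=165, f(15)=4133, f(16)=-347; answer -347

-347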